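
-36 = -36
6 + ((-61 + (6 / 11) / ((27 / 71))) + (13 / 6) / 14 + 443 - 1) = 1077169 / 2772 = 388.59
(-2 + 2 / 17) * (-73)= 2336 / 17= 137.41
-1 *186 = -186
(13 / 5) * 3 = 39 / 5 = 7.80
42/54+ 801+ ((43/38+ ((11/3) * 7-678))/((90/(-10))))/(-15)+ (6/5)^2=61436423/76950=798.39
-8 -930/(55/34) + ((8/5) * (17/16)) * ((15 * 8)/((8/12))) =-3046/11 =-276.91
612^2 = 374544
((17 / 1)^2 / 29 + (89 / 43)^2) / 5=152814 / 53621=2.85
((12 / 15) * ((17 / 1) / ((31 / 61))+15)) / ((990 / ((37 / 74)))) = 1502 / 76725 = 0.02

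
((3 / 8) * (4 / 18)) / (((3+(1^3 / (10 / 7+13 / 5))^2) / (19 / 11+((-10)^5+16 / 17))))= -123921593127 / 45529264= -2721.80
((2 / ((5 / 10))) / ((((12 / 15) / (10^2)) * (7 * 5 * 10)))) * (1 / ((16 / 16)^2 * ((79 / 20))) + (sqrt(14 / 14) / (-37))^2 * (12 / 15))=0.36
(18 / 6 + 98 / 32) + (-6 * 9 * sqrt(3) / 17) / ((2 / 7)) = 97 / 16 - 189 * sqrt(3) / 17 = -13.19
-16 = -16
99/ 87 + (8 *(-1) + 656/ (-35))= -25989/ 1015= -25.60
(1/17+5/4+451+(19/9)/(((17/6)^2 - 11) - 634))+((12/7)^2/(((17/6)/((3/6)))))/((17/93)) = 591186341391/1298903564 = 455.14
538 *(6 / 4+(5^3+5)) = 70747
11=11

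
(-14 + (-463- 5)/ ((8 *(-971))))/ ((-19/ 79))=2138609/ 36898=57.96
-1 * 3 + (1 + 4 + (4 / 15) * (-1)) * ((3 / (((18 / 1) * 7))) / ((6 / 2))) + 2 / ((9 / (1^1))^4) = -1360417 / 459270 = -2.96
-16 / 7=-2.29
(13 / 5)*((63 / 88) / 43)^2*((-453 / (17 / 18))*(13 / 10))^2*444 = 16088500099029267 / 129315362000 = 124412.91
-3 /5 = -0.60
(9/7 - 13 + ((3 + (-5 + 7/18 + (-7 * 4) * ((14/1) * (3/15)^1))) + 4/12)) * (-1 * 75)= 287885/42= 6854.40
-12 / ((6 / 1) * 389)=-2 / 389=-0.01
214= 214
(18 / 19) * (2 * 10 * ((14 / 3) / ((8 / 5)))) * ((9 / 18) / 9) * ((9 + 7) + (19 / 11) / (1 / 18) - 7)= 25725 / 209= 123.09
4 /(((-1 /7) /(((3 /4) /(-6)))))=7 /2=3.50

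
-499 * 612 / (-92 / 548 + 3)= -10459539 / 97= -107830.30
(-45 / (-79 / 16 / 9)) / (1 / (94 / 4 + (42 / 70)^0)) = 158760 / 79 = 2009.62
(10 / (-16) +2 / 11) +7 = 577 / 88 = 6.56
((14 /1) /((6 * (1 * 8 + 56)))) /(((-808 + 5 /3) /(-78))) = 273 /77408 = 0.00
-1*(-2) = 2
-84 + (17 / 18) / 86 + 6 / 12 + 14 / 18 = -42679 / 516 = -82.71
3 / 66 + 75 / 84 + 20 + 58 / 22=7261 / 308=23.57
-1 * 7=-7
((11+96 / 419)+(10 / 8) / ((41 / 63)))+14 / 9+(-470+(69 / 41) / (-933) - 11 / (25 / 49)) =-2292917313101 / 4808402100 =-476.86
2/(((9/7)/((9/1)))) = 14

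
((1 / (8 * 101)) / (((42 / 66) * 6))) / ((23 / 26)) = 0.00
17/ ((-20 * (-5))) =17/ 100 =0.17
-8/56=-1/7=-0.14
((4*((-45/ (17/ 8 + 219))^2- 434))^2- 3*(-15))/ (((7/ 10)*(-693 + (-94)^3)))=-42153761181415637230/ 8140612756349075917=-5.18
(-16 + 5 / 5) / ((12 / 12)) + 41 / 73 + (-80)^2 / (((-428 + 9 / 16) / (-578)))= 4313457294 / 499247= 8639.93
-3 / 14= -0.21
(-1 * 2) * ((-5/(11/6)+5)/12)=-25/66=-0.38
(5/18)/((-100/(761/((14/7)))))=-761/720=-1.06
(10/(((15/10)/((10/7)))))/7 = 200/147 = 1.36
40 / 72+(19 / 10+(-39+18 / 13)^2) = 21558239 / 15210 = 1417.37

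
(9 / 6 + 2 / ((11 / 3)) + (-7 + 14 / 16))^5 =-5963102065799 / 5277319168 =-1129.95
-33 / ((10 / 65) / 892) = -191334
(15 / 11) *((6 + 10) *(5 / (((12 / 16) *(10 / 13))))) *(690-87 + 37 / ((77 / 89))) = 103425920 / 847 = 122108.52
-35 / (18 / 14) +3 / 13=-3158 / 117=-26.99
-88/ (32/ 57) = -627/ 4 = -156.75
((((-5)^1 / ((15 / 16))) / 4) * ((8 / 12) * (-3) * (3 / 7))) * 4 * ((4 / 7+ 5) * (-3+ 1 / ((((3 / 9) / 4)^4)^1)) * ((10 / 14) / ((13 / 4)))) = 39807360 / 343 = 116056.44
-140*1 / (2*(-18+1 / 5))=350 / 89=3.93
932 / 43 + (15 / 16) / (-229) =3414203 / 157552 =21.67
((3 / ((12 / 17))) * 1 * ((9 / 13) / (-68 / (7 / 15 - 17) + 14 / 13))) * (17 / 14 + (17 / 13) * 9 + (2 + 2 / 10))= 65534031 / 7613060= 8.61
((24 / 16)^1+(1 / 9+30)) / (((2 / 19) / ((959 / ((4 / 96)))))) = 6911832.67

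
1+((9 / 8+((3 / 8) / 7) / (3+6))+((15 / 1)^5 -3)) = 63787427 / 84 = 759374.13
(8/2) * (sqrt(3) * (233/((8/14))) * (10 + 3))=21203 * sqrt(3)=36724.67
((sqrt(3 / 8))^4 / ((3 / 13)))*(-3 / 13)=-9 / 64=-0.14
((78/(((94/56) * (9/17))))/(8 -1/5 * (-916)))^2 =239320900/1135622601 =0.21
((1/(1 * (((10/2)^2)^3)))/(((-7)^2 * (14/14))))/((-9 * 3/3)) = -1/6890625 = -0.00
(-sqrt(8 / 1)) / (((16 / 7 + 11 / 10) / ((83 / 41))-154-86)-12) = 11620 * sqrt(2) / 1454403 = 0.01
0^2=0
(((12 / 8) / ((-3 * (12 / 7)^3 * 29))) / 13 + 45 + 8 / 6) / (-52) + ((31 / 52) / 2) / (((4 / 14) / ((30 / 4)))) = 469754407 / 67751424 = 6.93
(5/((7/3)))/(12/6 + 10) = 0.18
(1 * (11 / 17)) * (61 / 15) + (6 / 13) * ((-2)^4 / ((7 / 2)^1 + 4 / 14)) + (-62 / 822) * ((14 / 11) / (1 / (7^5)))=-141991284899 / 88257455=-1608.83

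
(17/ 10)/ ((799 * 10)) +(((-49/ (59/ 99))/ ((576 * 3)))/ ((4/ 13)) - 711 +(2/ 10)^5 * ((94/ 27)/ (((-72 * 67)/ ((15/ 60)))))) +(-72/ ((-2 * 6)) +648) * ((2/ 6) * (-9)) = -96548377810662671/ 36117770400000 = -2673.15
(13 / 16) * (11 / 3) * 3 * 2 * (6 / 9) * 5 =715 / 12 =59.58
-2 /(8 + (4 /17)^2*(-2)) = -289 /1140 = -0.25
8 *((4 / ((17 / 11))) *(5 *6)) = 10560 / 17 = 621.18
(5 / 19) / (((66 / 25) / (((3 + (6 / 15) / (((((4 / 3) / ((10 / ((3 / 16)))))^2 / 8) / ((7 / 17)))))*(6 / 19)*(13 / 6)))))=3069625 / 21318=143.99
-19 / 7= -2.71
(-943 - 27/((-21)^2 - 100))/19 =-321590/6479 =-49.64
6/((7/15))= 12.86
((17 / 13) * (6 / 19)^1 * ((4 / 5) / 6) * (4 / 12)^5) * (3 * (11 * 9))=748 / 11115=0.07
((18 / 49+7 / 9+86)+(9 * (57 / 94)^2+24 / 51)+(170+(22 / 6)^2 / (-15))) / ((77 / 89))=22995655884623 / 76511233260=300.55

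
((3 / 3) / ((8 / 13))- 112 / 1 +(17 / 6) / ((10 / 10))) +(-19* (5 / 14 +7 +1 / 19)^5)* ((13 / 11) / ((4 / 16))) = -580084166575122283 / 289120266204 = -2006376.70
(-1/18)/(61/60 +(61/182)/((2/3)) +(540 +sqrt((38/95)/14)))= -0.00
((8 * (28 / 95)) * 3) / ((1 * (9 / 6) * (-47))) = -448 / 4465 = -0.10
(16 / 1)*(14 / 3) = 224 / 3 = 74.67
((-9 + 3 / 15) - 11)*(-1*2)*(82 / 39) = 83.26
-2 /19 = -0.11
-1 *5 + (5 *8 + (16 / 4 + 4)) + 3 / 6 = 43.50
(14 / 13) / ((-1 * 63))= -2 / 117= -0.02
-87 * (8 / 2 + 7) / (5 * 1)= -191.40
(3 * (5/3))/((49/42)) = 30/7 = 4.29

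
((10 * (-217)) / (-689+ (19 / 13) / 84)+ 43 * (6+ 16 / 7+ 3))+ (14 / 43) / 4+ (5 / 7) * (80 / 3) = 98523916411 / 194111202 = 507.56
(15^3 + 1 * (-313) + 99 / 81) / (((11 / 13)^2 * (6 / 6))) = 4659161 / 1089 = 4278.38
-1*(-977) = 977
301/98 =43/14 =3.07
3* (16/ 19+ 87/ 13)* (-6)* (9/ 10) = -150741/ 1235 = -122.06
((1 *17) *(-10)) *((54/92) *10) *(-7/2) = 80325/23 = 3492.39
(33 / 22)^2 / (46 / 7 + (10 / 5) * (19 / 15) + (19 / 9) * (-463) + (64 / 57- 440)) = -53865 / 33688772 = -0.00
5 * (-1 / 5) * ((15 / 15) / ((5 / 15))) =-3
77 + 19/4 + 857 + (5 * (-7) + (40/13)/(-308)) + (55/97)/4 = 903.88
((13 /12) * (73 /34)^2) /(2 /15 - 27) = -26645 /143344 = -0.19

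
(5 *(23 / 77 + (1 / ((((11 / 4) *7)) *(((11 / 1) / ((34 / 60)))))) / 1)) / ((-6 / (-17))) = 9299 / 2178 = 4.27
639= 639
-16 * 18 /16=-18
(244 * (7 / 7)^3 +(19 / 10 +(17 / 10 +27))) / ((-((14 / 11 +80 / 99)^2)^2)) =-131889832173 / 9004070480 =-14.65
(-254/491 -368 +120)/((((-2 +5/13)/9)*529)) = 4758858/1818173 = 2.62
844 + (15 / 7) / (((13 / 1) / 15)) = 77029 / 91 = 846.47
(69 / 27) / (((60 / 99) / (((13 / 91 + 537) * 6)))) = 95128 / 7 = 13589.71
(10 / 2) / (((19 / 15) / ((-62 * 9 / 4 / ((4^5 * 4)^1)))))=-20925 / 155648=-0.13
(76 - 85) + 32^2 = 1015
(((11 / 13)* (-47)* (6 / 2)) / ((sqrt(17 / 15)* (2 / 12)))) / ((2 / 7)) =-32571* sqrt(255) / 221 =-2353.47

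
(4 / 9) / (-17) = -4 / 153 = -0.03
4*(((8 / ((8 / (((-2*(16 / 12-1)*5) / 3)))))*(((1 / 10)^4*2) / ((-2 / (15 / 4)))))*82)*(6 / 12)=41 / 600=0.07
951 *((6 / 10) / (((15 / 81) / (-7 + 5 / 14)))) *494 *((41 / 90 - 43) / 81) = 1327716143 / 250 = 5310864.57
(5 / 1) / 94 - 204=-19171 / 94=-203.95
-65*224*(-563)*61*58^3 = 97562649416960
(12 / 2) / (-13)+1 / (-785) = -4723 / 10205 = -0.46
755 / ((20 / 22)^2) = 18271 / 20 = 913.55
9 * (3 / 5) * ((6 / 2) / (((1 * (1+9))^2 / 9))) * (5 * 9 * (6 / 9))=2187 / 50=43.74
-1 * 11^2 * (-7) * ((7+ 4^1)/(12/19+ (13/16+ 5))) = 2832368/1959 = 1445.82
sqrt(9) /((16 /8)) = 3 /2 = 1.50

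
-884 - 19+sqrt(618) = -903+sqrt(618) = -878.14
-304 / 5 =-60.80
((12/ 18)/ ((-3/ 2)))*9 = -4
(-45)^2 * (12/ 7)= 24300/ 7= 3471.43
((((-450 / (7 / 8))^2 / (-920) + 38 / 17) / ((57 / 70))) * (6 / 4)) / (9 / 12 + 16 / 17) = -21860696 / 70357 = -310.71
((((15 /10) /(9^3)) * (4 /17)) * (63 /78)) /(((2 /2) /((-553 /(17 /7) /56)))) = -3871 /2434536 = -0.00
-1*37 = -37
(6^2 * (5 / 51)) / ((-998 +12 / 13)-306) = -39 / 14399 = -0.00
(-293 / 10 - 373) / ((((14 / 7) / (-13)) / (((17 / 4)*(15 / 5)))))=2667249 / 80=33340.61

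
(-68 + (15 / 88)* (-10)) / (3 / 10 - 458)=15335 / 100694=0.15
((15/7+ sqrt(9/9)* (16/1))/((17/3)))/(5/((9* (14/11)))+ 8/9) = 6858/2839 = 2.42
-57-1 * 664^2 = -440953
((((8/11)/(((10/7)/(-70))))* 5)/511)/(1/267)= -74760/803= -93.10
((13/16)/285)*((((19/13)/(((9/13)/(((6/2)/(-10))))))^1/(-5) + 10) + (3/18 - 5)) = 5161/342000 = 0.02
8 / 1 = 8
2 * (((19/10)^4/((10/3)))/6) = 130321/100000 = 1.30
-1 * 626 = -626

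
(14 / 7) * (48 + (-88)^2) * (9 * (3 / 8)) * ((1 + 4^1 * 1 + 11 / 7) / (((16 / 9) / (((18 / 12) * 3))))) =24496587 / 28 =874878.11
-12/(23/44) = -528/23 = -22.96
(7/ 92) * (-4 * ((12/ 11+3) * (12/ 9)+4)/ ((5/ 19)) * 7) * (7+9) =-1549184/ 1265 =-1224.65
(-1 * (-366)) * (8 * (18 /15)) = 17568 /5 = 3513.60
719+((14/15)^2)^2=36437791/50625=719.76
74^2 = 5476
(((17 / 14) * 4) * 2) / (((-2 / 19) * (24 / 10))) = -1615 / 42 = -38.45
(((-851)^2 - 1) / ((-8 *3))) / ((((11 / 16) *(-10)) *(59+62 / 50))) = 603500 / 8283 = 72.86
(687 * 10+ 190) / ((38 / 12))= 42360 / 19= 2229.47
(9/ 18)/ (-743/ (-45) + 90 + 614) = 45/ 64846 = 0.00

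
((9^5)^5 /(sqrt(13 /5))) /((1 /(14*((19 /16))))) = 95480432363016394306443117*sqrt(65) /104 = 7401806304131005034018621.00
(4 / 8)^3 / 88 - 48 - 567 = -432959 / 704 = -615.00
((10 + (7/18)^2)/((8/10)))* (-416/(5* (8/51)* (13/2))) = -55913/54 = -1035.43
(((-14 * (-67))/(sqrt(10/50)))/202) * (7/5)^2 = 22981 * sqrt(5)/2525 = 20.35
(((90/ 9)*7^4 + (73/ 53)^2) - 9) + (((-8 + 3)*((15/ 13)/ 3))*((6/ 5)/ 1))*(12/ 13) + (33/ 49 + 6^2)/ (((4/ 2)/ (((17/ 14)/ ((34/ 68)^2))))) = 3922530403955/ 162829303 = 24089.83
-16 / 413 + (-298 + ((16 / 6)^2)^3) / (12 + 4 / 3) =9194503 / 2007180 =4.58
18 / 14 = 9 / 7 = 1.29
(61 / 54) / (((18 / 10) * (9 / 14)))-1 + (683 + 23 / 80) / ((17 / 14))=836800507 / 1487160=562.68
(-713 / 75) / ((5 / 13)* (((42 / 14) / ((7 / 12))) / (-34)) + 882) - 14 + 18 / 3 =-8.01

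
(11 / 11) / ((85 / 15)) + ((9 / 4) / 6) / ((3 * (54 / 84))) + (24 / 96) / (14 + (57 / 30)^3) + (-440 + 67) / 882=-490631 / 12265092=-0.04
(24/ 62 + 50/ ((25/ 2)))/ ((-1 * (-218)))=68/ 3379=0.02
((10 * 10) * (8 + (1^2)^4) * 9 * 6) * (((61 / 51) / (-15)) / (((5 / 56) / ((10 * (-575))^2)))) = -24395364000000 / 17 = -1435021411764.71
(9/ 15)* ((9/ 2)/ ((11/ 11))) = 27/ 10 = 2.70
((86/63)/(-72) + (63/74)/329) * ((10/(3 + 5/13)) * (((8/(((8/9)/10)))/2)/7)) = -20985575/67487112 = -0.31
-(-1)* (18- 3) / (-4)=-15 / 4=-3.75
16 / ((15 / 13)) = 208 / 15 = 13.87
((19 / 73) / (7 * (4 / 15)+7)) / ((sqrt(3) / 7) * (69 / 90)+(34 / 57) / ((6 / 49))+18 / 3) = 3337834500 / 1235792233801 - 33627150 * sqrt(3) / 1235792233801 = 0.00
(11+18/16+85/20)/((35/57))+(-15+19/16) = 7199/560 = 12.86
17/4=4.25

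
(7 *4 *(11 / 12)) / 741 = 0.03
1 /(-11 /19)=-19 /11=-1.73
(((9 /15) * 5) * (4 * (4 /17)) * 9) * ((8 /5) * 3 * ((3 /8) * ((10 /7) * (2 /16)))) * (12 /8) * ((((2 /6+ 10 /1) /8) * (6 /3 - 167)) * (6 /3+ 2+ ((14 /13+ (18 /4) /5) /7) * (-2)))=-388544607 /43316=-8970.00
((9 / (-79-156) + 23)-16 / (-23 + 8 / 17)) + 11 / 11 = 2220593 / 90005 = 24.67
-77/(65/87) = -6699/65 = -103.06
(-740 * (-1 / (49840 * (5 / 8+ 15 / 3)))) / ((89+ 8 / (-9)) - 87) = 37 / 15575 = 0.00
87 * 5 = 435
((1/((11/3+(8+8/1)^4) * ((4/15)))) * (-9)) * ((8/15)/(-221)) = 54/43452799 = 0.00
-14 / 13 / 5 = -14 / 65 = -0.22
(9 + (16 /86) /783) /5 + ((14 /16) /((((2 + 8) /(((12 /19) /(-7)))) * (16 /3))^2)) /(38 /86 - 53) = 4430347862455673 /2461239454464000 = 1.80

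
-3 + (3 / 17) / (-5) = -258 / 85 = -3.04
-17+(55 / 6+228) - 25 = 1171 / 6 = 195.17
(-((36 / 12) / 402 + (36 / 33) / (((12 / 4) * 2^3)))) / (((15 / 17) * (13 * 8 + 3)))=-221 / 394295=-0.00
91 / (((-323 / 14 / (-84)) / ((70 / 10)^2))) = 5243784 / 323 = 16234.63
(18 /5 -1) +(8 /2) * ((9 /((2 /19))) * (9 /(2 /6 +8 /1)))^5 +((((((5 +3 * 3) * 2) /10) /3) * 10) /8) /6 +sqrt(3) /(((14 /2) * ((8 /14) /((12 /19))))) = 3 * sqrt(3) /19 +18881734308943669463 /703125000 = 26854022128.55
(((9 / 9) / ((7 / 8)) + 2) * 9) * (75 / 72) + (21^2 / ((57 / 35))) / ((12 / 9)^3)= 1223205 / 8512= 143.70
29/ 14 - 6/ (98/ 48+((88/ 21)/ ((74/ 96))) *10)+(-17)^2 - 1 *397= -520478257/ 4908554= -106.03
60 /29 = 2.07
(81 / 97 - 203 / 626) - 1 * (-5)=334625 / 60722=5.51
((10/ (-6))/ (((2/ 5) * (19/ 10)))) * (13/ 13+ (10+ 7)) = -750/ 19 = -39.47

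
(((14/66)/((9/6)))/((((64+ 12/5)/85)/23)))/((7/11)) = 9775/1494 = 6.54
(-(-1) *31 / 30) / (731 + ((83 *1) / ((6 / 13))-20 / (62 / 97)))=961 / 817975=0.00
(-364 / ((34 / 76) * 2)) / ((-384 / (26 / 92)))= 22477 / 75072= 0.30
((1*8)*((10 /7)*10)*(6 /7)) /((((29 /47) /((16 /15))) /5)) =1203200 /1421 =846.73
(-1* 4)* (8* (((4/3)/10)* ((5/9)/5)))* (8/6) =-256/405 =-0.63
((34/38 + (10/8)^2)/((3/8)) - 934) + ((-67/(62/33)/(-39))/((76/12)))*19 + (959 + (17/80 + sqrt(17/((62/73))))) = sqrt(76942)/62 + 21138409/612560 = 38.98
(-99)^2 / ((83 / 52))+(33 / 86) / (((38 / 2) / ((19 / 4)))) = 175323027 / 28552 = 6140.48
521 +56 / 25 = 523.24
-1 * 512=-512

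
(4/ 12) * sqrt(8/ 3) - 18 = -18 + 2 * sqrt(6)/ 9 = -17.46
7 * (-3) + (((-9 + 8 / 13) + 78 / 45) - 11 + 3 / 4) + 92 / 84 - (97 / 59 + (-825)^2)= -73089641273 / 107380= -680663.45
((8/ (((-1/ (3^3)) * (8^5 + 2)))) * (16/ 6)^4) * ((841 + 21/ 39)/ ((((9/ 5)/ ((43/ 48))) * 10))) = -48171008/ 3450681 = -13.96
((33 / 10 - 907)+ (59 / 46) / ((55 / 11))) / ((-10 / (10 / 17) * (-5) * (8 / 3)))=-38961 / 9775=-3.99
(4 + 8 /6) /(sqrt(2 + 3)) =16*sqrt(5) /15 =2.39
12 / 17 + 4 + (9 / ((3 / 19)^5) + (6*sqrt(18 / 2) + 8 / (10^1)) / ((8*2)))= 1683855293 / 18360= 91713.25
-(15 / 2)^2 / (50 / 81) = -729 / 8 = -91.12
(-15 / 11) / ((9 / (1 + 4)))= -25 / 33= -0.76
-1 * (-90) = 90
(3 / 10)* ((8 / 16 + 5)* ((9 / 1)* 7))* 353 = 733887 / 20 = 36694.35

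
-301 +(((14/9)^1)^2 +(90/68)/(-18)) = -1644985/5508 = -298.65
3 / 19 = 0.16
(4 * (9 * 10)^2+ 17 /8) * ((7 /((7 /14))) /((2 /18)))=16330671 /4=4082667.75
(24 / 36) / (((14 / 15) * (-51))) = -5 / 357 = -0.01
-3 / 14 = -0.21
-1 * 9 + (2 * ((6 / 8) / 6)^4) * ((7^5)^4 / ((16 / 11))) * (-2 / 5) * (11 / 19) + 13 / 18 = -86893777998215426849 / 14008320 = -6203012066987.01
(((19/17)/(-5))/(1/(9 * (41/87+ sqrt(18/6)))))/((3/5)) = -57 * sqrt(3)/17-779/493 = -7.39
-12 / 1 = -12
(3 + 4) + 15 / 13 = 106 / 13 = 8.15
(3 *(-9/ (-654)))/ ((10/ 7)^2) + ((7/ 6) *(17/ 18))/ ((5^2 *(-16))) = 0.02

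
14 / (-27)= -14 / 27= -0.52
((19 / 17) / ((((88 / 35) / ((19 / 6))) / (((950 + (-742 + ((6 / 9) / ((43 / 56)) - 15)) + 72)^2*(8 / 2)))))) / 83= 4795.20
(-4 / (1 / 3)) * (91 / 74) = -546 / 37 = -14.76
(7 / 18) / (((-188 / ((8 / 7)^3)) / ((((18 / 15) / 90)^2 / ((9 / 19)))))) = -1216 / 1049304375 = -0.00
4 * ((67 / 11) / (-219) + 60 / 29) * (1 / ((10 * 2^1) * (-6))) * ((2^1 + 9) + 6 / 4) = -712985 / 838332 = -0.85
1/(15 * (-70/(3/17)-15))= -1/6175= -0.00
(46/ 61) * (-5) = -230/ 61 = -3.77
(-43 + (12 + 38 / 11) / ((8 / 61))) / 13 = 3293 / 572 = 5.76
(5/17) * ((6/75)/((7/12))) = 24/595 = 0.04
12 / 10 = 6 / 5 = 1.20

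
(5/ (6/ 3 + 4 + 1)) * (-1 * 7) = -5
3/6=1/2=0.50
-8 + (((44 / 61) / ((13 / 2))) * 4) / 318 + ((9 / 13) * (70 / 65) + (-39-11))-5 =-102040891 / 1639131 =-62.25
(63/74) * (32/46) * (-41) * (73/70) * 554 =-59692392/4255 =-14028.76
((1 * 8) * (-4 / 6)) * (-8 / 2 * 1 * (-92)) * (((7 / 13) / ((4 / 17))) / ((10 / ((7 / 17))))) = -36064 / 195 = -184.94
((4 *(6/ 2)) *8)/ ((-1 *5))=-96/ 5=-19.20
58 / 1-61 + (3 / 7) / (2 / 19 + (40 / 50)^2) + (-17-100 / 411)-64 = -28404199 / 339486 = -83.67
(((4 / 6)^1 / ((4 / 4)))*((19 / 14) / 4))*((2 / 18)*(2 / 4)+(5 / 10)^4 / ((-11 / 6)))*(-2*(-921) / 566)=99161 / 6275808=0.02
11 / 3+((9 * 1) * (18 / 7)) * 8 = 3965 / 21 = 188.81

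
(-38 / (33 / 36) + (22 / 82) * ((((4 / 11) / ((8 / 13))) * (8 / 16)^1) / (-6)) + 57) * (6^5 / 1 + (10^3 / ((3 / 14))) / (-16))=116248.49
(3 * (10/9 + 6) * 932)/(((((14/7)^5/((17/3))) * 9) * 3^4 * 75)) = 31688/492075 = 0.06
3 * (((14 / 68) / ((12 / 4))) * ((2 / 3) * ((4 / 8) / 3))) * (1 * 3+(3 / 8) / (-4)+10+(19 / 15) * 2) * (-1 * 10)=-51877 / 14688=-3.53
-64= -64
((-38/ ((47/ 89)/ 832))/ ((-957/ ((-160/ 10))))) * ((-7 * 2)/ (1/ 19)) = 11975634944/ 44979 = 266249.47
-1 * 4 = -4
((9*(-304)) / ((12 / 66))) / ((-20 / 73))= 274626 / 5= 54925.20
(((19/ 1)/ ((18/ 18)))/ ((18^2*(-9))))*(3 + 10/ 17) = -1159/ 49572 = -0.02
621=621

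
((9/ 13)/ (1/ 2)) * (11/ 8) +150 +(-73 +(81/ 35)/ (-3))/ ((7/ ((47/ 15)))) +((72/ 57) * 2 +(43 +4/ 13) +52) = 786875423/ 3630900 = 216.72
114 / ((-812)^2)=0.00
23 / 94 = 0.24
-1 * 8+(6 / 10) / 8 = -317 / 40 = -7.92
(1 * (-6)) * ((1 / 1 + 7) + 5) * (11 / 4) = -429 / 2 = -214.50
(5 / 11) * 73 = 365 / 11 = 33.18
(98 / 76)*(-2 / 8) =-49 / 152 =-0.32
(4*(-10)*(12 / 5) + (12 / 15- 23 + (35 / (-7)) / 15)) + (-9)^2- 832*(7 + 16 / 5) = -127859 / 15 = -8523.93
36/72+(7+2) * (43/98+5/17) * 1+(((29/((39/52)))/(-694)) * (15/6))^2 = 6423152216/902706273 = 7.12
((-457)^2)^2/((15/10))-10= 87235809572/3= 29078603190.67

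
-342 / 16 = -171 / 8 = -21.38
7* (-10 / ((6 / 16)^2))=-4480 / 9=-497.78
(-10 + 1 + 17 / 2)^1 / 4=-1 / 8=-0.12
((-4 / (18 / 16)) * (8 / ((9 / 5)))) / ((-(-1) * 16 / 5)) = -400 / 81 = -4.94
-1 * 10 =-10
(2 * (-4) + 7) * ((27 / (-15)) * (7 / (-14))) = -0.90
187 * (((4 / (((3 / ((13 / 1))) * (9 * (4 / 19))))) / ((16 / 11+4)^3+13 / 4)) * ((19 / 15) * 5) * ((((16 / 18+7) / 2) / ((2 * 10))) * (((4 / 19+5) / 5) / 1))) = 48013973579 / 3569277150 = 13.45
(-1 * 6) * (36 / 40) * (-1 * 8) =216 / 5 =43.20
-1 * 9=-9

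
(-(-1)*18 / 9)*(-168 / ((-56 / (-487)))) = -2922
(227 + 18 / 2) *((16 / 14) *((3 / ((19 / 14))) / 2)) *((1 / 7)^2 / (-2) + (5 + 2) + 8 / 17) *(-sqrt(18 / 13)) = -105596784 *sqrt(26) / 205751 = -2616.95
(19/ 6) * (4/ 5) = 38/ 15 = 2.53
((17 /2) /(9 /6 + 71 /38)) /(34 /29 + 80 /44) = 103037 /122112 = 0.84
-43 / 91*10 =-430 / 91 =-4.73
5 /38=0.13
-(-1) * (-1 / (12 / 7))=-7 / 12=-0.58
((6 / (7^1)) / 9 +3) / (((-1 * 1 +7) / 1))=65 / 126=0.52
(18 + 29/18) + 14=605/18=33.61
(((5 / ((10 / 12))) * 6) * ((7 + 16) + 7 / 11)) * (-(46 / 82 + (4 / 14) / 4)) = -154440 / 287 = -538.12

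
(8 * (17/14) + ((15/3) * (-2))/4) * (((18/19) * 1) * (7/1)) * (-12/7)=-10908/133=-82.02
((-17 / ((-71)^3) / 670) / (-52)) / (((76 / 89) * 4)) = -1513 / 3790764248960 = -0.00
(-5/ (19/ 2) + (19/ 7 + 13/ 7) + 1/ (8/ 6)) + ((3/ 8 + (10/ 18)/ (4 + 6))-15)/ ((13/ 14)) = -10.90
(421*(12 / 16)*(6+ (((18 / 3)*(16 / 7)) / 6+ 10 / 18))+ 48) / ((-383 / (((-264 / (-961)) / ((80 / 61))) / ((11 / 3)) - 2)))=4453574959 / 309172920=14.40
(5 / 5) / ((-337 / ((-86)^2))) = -21.95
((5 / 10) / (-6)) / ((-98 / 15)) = 5 / 392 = 0.01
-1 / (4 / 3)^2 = -9 / 16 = -0.56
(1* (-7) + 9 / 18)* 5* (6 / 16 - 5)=2405 / 16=150.31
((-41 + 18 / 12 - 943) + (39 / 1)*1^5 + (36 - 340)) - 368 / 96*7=-1274.33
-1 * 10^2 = -100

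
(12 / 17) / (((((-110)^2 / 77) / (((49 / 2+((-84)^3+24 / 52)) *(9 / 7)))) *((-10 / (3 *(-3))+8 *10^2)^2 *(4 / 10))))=-6740183097 / 505493388400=-0.01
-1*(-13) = 13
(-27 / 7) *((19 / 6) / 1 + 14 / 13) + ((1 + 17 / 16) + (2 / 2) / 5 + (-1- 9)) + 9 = -109969 / 7280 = -15.11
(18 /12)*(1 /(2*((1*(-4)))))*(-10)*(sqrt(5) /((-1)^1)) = -15*sqrt(5) /8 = -4.19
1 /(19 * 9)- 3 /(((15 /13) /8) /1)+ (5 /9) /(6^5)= -20.79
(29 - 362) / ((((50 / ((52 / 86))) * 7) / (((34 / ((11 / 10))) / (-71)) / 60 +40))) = -135213429 / 5877025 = -23.01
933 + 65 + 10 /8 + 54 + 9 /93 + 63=1116.35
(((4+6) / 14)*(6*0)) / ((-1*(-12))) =0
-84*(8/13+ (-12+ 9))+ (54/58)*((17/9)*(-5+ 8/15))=362773/1885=192.45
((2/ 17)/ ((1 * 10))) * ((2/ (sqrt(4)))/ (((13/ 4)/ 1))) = 4/ 1105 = 0.00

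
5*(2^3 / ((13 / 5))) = 200 / 13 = 15.38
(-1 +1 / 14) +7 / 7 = 0.07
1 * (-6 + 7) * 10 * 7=70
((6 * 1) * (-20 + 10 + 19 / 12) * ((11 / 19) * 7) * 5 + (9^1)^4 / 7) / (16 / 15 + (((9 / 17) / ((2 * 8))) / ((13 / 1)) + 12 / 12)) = -606698040 / 14596883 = -41.56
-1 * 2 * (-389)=778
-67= -67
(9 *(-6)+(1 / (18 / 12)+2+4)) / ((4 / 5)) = -355 / 6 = -59.17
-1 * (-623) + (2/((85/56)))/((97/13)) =5138091/8245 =623.18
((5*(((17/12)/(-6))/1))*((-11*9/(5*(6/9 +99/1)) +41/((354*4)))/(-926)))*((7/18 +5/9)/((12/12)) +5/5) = -213757915/508101444864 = -0.00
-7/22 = -0.32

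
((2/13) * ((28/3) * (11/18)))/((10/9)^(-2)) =30800/28431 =1.08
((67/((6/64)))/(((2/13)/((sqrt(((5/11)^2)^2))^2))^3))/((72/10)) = 179686279296875/84737566171467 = 2.12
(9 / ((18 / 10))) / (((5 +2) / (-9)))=-45 / 7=-6.43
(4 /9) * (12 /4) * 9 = 12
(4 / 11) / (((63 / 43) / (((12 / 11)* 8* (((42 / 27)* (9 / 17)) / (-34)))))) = -5504 / 104907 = -0.05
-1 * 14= -14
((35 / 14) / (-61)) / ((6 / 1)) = -5 / 732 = -0.01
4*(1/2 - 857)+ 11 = -3415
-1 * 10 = -10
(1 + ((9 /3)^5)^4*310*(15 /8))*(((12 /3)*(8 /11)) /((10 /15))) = 97281284787948 /11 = 8843753162540.73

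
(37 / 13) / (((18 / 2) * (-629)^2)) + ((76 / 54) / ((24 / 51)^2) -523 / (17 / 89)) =-328087905101 / 120103776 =-2731.70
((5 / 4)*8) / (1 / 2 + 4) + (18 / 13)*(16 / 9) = 548 / 117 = 4.68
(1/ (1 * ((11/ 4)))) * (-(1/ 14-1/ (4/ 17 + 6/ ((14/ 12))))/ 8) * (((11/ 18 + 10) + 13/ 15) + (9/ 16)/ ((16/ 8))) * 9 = 0.55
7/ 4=1.75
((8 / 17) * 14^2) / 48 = 98 / 51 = 1.92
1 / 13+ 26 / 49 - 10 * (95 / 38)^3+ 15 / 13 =-393637 / 2548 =-154.49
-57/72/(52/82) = -779/624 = -1.25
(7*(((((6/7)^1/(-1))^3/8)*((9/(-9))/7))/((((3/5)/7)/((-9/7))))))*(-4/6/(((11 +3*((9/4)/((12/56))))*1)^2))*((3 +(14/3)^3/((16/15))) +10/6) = 3084/70805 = 0.04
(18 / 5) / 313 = 18 / 1565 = 0.01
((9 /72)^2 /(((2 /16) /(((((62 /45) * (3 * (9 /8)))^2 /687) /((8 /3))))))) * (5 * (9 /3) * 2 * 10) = 25947 /58624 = 0.44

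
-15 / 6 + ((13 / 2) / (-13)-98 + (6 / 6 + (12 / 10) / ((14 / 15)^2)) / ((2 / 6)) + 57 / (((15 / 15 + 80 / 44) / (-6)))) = -653845 / 3038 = -215.22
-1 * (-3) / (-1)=-3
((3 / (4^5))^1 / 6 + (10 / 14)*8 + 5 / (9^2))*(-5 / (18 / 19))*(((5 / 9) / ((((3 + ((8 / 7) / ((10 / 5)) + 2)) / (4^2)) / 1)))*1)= -3186189325 / 65505024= -48.64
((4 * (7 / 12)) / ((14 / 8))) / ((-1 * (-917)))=4 / 2751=0.00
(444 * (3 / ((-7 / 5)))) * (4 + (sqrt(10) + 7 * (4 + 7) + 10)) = -86580- 6660 * sqrt(10) / 7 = -89588.68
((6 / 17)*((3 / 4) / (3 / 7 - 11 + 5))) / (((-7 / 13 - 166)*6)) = 0.00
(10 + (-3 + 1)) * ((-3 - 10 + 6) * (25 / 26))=-700 / 13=-53.85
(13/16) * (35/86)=455/1376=0.33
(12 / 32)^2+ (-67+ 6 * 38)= 10313 / 64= 161.14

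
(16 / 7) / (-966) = -8 / 3381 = -0.00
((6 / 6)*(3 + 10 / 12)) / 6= 23 / 36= 0.64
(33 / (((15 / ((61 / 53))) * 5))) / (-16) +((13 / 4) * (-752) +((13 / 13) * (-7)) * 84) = -64279071 / 21200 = -3032.03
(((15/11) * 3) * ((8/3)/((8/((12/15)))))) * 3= 36/11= 3.27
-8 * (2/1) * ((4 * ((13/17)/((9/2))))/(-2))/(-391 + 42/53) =-44096/3164193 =-0.01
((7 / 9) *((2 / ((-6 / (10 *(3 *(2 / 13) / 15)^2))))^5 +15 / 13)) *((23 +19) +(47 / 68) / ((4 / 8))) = 49887044651935232441 / 1281360217113492750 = 38.93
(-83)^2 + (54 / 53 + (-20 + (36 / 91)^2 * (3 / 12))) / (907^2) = 2487307112066659 / 361054887557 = 6889.00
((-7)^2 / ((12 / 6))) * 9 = 441 / 2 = 220.50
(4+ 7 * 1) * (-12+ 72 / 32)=-429 / 4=-107.25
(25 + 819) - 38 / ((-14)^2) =82693 / 98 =843.81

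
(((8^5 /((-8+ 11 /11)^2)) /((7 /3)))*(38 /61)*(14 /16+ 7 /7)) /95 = 3.52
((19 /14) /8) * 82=779 /56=13.91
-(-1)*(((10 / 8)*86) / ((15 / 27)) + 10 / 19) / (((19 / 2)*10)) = 7373 / 3610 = 2.04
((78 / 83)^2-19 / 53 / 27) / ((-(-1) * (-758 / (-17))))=145780321 / 7472484522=0.02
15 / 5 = 3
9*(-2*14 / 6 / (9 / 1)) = -14 / 3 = -4.67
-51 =-51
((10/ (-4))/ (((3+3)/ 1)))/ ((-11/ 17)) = 85/ 132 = 0.64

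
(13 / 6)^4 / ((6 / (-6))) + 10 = -15601 / 1296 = -12.04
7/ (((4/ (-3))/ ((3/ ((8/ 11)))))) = -693/ 32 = -21.66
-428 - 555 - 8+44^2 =945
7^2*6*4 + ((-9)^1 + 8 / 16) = 2335 / 2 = 1167.50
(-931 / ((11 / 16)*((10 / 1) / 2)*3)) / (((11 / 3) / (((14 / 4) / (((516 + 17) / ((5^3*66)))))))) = -7820400 / 5863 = -1333.86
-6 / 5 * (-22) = 132 / 5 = 26.40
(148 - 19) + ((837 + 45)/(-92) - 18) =4665/46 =101.41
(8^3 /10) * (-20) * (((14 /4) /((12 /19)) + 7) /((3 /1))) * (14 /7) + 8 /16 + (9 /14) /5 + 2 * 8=-2691722 /315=-8545.15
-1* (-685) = 685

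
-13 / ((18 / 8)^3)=-832 / 729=-1.14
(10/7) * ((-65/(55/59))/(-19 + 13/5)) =19175/3157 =6.07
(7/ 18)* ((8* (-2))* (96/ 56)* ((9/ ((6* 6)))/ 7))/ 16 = -1/ 42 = -0.02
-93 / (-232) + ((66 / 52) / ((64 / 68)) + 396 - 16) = 4605425 / 12064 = 381.75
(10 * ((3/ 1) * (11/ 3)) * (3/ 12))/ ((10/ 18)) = 49.50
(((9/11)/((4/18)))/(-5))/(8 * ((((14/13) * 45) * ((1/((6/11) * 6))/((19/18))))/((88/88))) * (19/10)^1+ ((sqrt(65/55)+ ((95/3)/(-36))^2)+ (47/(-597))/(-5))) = -39460973962226559912/11468831025648552704699+ 184379616330399360 * sqrt(143)/126157141282134079751689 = -0.00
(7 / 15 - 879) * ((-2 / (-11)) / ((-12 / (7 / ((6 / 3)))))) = 4193 / 90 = 46.59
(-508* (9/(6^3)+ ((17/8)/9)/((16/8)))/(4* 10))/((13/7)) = -1.09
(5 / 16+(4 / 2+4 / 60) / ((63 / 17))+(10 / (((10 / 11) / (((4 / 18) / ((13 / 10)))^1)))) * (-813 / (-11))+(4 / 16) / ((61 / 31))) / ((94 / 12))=17.87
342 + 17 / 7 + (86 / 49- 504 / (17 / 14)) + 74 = 4269 / 833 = 5.12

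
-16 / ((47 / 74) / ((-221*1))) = 5567.32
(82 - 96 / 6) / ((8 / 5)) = 165 / 4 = 41.25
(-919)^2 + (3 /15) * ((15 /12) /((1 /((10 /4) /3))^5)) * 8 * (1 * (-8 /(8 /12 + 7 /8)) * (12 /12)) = 2531136817 /2997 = 844556.83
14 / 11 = 1.27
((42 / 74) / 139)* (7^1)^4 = 50421 / 5143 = 9.80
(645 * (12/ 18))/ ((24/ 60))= 1075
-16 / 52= -4 / 13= -0.31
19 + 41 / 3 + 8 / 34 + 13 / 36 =20357 / 612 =33.26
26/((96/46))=299/24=12.46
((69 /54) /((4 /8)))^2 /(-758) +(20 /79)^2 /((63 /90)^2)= 0.12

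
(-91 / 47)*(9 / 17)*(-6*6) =29484 / 799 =36.90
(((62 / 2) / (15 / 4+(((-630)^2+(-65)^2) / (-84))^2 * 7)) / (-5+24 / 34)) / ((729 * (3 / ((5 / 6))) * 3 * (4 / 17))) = -125426 / 5137609712355531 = -0.00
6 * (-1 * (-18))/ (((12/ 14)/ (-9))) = -1134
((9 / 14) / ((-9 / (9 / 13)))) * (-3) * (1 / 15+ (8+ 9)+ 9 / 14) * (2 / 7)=33471 / 44590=0.75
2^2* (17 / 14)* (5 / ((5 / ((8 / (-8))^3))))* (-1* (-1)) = -34 / 7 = -4.86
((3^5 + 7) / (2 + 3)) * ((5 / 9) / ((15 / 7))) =350 / 27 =12.96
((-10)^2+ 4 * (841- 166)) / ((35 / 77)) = 6160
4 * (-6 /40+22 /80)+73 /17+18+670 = 23555 /34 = 692.79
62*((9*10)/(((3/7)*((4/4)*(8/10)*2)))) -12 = 16251/2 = 8125.50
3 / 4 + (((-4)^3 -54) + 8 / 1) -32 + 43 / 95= -53503 / 380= -140.80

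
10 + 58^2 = 3374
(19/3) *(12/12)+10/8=91/12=7.58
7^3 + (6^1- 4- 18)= 327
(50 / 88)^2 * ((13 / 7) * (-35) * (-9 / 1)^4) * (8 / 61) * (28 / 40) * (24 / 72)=-124385625 / 29524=-4213.03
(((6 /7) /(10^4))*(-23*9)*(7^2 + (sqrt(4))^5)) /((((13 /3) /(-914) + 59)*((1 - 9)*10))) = 68962671 /226471000000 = 0.00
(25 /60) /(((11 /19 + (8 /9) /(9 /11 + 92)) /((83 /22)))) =24151755 /9042088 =2.67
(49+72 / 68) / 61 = 851 / 1037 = 0.82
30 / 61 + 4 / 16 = 181 / 244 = 0.74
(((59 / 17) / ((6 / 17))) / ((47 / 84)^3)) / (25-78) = -5828256 / 5502619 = -1.06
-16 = -16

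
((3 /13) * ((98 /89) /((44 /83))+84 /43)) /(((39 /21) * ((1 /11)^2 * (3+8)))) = 7126413 /1293526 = 5.51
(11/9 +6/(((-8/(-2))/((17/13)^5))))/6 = 46504585/40099644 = 1.16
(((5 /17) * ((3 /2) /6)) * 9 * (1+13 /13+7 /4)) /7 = 675 /1904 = 0.35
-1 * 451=-451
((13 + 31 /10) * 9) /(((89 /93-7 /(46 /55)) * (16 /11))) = -34093521 /2536880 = -13.44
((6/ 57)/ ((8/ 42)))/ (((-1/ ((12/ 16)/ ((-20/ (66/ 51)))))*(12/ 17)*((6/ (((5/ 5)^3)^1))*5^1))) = 77/ 60800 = 0.00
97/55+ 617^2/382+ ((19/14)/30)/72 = 12685657139/12706848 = 998.33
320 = 320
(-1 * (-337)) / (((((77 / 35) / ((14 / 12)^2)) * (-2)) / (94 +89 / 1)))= -5036465 / 264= -19077.52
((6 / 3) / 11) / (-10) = -1 / 55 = -0.02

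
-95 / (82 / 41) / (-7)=95 / 14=6.79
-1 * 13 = -13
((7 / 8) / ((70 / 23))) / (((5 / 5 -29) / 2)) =-23 / 1120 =-0.02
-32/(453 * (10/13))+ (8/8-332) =-749923/2265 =-331.09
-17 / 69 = -0.25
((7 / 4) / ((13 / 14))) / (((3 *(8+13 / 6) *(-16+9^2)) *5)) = 0.00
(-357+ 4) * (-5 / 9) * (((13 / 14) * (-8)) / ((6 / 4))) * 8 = -1468480 / 189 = -7769.74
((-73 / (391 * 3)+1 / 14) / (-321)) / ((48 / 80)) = -755 / 15814386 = -0.00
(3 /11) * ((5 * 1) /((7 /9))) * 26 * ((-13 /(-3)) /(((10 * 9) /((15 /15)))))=169 /77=2.19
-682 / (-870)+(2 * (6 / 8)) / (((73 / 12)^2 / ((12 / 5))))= 2042693 / 2318115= 0.88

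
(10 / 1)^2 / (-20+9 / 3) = -100 / 17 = -5.88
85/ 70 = 17/ 14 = 1.21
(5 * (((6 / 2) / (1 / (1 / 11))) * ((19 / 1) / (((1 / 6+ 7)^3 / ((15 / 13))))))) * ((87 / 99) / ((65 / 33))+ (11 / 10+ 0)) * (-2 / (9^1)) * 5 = -20622600 / 147803513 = -0.14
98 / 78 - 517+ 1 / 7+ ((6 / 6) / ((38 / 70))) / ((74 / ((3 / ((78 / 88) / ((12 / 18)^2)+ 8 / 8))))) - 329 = -844.58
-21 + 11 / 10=-199 / 10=-19.90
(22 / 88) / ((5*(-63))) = -1 / 1260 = -0.00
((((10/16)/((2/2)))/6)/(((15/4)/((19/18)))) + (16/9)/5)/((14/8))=1247/5670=0.22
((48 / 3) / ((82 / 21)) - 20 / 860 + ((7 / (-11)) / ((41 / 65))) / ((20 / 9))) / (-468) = -280835 / 36303696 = -0.01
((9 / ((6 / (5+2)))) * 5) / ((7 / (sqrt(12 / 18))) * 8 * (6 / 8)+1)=-21 / 1058+441 * sqrt(6) / 1058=1.00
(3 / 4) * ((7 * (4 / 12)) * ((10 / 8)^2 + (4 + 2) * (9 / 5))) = 6923 / 320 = 21.63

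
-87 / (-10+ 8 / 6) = 261 / 26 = 10.04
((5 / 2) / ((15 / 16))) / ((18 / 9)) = 1.33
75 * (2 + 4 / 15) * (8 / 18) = 680 / 9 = 75.56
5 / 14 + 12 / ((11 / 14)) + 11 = 4101 / 154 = 26.63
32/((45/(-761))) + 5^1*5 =-23227/45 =-516.16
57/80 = 0.71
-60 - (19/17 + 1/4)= -4173/68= -61.37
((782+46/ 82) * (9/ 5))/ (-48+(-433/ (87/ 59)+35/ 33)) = -18423207/ 4454486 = -4.14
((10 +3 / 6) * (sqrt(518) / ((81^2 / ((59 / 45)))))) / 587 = 413 * sqrt(518) / 115539210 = 0.00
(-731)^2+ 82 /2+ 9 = 534411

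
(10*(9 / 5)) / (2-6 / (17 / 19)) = -153 / 40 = -3.82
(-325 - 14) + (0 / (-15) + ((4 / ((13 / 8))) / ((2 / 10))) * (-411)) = -70167 / 13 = -5397.46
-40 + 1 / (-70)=-2801 / 70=-40.01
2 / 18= 0.11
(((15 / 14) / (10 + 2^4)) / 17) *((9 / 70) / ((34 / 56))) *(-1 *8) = -108 / 26299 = -0.00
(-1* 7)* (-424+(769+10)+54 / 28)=-4997 / 2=-2498.50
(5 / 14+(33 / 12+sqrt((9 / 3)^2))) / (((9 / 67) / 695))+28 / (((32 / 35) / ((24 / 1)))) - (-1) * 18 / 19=17201489 / 532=32333.63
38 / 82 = 19 / 41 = 0.46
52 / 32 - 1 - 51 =-403 / 8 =-50.38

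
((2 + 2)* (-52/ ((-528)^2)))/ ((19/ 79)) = -1027/ 331056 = -0.00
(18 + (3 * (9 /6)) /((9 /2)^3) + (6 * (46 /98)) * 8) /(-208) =-80531 /412776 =-0.20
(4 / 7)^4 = 256 / 2401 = 0.11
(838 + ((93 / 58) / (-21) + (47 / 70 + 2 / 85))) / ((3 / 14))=28940728 / 7395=3913.55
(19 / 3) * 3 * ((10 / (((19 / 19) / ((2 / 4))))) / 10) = 19 / 2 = 9.50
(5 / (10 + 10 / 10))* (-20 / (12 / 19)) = -475 / 33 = -14.39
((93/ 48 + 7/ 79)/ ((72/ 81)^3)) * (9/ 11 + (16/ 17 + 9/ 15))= 6.81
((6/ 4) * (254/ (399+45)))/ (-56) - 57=-57.02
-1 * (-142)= 142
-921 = -921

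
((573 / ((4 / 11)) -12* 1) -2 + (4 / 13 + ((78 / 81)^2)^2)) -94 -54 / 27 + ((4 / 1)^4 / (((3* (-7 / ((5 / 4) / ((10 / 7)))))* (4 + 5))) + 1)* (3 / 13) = 40536986407 / 27634932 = 1466.87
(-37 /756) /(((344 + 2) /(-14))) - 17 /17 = -18647 /18684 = -1.00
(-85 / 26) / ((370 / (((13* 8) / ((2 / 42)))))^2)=-779688 / 6845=-113.91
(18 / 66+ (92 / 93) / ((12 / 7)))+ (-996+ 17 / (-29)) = -88621537 / 89001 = -995.74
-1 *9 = -9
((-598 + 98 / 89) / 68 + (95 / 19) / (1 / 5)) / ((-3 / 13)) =-319072 / 4539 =-70.30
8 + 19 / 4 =51 / 4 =12.75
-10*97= -970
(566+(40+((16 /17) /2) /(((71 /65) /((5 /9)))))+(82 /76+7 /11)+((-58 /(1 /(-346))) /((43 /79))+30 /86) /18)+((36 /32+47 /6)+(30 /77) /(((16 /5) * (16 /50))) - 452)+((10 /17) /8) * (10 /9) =96818229867973 /43736349888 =2213.68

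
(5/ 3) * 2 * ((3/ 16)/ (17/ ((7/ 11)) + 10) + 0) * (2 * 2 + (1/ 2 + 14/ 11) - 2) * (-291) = -845355/ 45232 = -18.69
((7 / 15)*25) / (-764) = -35 / 2292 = -0.02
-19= -19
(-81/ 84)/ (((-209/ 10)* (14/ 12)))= 405/ 10241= 0.04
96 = 96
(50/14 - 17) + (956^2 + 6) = 6397500/7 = 913928.57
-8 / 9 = -0.89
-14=-14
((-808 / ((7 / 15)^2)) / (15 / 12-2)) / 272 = 15150 / 833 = 18.19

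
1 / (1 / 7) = 7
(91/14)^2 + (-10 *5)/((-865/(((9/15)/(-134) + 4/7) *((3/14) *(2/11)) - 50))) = 983641689/24990196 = 39.36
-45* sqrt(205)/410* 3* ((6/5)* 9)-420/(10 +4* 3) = -729* sqrt(205)/205-210/11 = -70.01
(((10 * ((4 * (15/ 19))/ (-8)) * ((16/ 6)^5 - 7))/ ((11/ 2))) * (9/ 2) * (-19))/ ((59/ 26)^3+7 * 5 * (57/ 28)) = 13650839800/ 144309231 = 94.59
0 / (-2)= 0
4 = 4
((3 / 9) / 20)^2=1 / 3600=0.00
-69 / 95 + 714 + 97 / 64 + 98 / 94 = 204556113 / 285760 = 715.83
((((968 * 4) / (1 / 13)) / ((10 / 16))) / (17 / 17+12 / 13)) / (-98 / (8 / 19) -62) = -20939776 / 147375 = -142.08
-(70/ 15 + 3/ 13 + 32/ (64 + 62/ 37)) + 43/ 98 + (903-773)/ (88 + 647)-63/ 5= -26885699/ 1547910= -17.37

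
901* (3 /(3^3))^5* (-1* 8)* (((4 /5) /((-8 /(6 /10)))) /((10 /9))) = 1802 /273375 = 0.01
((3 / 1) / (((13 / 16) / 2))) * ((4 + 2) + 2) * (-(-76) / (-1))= -58368 / 13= -4489.85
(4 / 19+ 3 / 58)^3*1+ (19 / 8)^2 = 60582679063 / 10706185664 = 5.66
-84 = -84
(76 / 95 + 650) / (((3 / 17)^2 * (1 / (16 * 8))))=120371968 / 45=2674932.62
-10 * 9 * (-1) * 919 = 82710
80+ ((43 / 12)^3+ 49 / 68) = 3722867 / 29376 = 126.73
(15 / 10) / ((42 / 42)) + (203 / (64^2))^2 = 25207033 / 16777216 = 1.50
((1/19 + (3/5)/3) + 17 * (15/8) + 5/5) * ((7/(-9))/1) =-176239/6840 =-25.77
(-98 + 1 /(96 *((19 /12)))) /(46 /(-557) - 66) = 8296515 /5594816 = 1.48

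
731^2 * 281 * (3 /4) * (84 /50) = 9459792783 /50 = 189195855.66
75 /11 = 6.82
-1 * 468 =-468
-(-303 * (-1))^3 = -27818127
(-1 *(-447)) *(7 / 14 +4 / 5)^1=5811 / 10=581.10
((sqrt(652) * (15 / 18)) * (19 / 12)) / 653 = 95 * sqrt(163) / 23508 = 0.05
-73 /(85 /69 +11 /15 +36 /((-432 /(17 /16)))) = -1611840 /41437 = -38.90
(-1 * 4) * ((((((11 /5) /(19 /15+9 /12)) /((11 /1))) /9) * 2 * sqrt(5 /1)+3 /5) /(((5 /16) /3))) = -576 /25 - 512 * sqrt(5) /605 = -24.93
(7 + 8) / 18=5 / 6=0.83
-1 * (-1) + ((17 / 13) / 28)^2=132785 / 132496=1.00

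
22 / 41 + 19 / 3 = 6.87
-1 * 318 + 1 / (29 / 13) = -9209 / 29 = -317.55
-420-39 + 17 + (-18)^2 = -118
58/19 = 3.05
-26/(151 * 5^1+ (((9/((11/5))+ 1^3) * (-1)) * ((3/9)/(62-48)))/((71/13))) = -60918/1768913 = -0.03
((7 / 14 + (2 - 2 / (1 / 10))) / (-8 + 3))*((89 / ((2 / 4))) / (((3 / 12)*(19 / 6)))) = 786.95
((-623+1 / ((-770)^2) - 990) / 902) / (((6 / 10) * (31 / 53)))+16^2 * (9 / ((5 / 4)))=18283996077169 / 9947201880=1838.10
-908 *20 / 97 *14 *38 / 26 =-4830560 / 1261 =-3830.74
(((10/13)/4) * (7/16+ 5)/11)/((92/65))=2175/32384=0.07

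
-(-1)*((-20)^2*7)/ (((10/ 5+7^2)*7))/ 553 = 400/ 28203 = 0.01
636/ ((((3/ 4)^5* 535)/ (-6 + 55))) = 10637312/ 43335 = 245.47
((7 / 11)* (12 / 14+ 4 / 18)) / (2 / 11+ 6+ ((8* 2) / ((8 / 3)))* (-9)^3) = -34 / 216207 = -0.00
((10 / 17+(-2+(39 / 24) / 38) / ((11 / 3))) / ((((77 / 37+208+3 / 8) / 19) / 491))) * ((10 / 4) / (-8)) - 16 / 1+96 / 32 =-13.75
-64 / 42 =-32 / 21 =-1.52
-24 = -24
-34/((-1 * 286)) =17/143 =0.12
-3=-3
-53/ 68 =-0.78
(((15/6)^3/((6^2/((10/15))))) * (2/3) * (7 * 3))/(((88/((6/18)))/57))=16625/19008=0.87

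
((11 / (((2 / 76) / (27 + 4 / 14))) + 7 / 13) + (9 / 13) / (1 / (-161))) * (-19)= -19528200 / 91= -214595.60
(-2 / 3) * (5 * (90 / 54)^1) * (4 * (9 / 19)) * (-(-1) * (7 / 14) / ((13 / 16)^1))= -1600 / 247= -6.48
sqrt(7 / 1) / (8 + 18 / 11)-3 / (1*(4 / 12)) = -9 + 11*sqrt(7) / 106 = -8.73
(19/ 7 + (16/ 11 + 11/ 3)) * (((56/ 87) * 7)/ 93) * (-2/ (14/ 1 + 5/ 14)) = -2838080/ 53667603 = -0.05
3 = 3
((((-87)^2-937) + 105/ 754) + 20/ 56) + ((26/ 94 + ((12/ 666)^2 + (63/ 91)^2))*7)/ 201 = 26485084497903874/ 3993214279509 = 6632.52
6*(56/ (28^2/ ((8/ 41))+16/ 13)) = 2184/ 26125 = 0.08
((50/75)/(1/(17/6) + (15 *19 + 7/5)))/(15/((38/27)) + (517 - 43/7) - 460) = 0.00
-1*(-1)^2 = -1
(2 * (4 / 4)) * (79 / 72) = 79 / 36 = 2.19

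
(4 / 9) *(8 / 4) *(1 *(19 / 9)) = 152 / 81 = 1.88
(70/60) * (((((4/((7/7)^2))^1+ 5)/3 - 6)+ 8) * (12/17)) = 70/17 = 4.12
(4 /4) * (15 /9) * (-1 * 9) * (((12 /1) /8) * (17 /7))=-765 /14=-54.64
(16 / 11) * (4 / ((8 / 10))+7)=192 / 11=17.45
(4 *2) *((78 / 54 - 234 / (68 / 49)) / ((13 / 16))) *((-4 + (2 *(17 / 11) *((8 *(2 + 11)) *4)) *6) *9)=-21361068800 / 187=-114230314.44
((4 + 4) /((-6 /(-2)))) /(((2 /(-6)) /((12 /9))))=-32 /3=-10.67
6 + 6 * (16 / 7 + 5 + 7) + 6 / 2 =663 / 7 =94.71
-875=-875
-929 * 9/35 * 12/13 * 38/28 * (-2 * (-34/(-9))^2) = 81618224/9555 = 8541.94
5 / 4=1.25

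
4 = 4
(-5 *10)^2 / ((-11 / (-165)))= 37500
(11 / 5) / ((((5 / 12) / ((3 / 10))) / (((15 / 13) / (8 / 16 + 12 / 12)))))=396 / 325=1.22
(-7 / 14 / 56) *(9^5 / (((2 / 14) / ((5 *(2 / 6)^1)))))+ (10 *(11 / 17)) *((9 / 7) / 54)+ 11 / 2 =-35101859 / 5712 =-6145.28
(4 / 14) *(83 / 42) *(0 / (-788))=0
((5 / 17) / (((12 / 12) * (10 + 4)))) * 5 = 25 / 238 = 0.11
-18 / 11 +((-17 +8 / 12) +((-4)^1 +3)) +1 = -593 / 33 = -17.97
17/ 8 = 2.12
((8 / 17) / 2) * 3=12 / 17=0.71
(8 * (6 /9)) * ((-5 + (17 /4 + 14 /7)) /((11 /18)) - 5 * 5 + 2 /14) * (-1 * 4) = 37472 /77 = 486.65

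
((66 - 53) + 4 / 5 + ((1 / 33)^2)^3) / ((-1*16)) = -44555644933 / 51658718760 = -0.86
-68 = -68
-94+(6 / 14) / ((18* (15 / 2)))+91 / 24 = -227317 / 2520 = -90.21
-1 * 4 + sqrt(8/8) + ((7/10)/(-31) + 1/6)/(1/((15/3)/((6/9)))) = -119/62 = -1.92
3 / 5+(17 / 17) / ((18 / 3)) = 23 / 30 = 0.77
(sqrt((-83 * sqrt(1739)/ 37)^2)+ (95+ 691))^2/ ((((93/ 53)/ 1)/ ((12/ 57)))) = 92814.67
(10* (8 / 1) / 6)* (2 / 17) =80 / 51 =1.57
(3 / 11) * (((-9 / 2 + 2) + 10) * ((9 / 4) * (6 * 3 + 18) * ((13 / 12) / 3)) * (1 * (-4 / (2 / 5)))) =-26325 / 44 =-598.30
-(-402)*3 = 1206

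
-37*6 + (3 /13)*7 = -2865 /13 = -220.38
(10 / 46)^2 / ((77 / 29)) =725 / 40733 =0.02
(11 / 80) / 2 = 11 / 160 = 0.07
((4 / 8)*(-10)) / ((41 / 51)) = -255 / 41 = -6.22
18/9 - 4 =-2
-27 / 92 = -0.29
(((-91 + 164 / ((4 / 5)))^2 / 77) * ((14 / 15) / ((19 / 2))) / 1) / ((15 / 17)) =5168 / 275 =18.79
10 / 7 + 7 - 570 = -3931 / 7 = -561.57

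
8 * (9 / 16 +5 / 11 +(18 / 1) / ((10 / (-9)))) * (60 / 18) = -13361 / 33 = -404.88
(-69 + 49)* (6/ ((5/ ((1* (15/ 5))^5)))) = -5832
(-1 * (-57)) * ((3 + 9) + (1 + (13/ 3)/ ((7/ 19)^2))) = 125476/ 49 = 2560.73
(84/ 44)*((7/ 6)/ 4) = 0.56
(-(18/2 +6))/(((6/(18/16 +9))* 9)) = -45/16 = -2.81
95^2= 9025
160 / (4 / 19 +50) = 3.19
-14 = -14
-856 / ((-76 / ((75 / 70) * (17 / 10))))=5457 / 266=20.52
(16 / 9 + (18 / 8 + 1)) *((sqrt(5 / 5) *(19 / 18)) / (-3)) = -3439 / 1944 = -1.77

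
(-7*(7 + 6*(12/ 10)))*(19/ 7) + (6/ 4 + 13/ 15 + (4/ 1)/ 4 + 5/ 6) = -1328/ 5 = -265.60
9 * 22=198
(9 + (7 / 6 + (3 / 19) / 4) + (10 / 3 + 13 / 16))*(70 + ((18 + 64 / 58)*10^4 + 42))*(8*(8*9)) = 870666876864 / 551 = 1580157671.26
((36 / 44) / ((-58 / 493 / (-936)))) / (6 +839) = 5508 / 715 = 7.70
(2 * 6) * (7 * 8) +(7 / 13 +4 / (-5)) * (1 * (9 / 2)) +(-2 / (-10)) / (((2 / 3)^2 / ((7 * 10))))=45651 / 65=702.32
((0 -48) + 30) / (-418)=9 / 209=0.04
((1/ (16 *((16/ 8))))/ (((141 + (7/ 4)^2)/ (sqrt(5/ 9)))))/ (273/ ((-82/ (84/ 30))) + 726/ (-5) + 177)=41 *sqrt(5)/ 12745728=0.00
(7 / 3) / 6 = 7 / 18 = 0.39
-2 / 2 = -1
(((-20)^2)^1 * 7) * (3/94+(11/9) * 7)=10171000/423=24044.92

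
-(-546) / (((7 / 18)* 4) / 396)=138996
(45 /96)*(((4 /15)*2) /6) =1 /24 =0.04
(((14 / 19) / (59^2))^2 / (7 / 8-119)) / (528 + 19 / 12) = -896 / 1250959694622975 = -0.00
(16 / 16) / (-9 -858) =-1 / 867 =-0.00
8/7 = 1.14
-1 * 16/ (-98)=8/ 49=0.16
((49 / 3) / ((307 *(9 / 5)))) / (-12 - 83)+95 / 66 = 4986137 / 3464802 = 1.44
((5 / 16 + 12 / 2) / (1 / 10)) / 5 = 101 / 8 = 12.62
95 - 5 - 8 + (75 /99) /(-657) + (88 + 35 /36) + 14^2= 31825199 /86724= 366.97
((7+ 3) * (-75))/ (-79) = 750/ 79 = 9.49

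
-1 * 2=-2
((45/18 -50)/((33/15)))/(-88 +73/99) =4275/17278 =0.25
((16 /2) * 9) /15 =24 /5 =4.80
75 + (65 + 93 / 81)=3811 / 27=141.15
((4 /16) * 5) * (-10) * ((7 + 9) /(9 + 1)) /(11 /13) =-260 /11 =-23.64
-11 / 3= -3.67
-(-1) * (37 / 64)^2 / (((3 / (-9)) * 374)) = -4107 / 1531904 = -0.00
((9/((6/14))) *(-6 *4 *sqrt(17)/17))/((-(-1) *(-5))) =24.45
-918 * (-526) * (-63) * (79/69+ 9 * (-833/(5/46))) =241287566898924/115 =2098152755642.82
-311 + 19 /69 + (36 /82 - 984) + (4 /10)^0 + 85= -3418240 /2829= -1208.29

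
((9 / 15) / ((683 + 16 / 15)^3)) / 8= 2025 / 8642891276648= 0.00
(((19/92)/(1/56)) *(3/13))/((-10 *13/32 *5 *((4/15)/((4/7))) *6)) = -0.05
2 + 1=3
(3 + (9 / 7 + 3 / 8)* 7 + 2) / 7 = 19 / 8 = 2.38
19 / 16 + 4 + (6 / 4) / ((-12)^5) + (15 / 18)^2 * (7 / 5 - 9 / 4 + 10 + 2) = 2145023 / 165888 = 12.93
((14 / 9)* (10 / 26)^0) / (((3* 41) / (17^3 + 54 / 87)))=1994930 / 32103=62.14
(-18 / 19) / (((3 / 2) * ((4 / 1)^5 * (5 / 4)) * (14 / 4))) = -0.00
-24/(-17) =1.41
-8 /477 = -0.02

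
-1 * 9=-9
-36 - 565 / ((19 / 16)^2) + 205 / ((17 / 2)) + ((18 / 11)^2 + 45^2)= 1199358771 / 742577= 1615.13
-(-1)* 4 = 4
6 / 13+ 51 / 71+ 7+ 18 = 26.18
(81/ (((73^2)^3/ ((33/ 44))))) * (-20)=-1215/ 151334226289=-0.00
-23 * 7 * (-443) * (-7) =-499261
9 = 9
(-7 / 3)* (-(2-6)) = -9.33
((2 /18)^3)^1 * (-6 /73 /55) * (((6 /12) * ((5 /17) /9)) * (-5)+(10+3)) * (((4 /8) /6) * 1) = -3953 /1791284220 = -0.00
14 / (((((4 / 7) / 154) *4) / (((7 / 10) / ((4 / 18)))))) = 237699 / 80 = 2971.24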